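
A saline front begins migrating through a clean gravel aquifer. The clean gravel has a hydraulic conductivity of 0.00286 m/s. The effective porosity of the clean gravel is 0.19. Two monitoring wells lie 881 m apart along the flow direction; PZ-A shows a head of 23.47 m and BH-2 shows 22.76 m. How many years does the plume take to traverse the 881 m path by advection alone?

2.30

Convert K: 0.00286 m/s × 86400 = 247.1 m/day.
Hydraulic gradient i = (23.47 − 22.76) / 881 = 0.71 / 881 = 0.0008059.
Darcy flux q = K · i = 247.1 × 0.0008059 = 0.1991 m/day.
Seepage velocity v = q / n_e = 0.1991 / 0.19 = 1.048 m/day.
Travel time t = L / v = 881 / 1.048 = 840.6 days = 2.301 years.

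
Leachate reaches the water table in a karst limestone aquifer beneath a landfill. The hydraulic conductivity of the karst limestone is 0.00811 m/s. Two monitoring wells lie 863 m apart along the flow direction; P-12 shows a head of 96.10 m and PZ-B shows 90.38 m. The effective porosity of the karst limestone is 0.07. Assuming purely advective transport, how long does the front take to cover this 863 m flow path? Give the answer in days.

13.0

Convert K: 0.00811 m/s × 86400 = 700.7 m/day.
Hydraulic gradient i = (96.10 − 90.38) / 863 = 5.72 / 863 = 0.006628.
Darcy flux q = K · i = 700.7 × 0.006628 = 4.644 m/day.
Seepage velocity v = q / n_e = 4.644 / 0.07 = 66.35 m/day.
Travel time t = L / v = 863 / 66.35 = 13.01 days.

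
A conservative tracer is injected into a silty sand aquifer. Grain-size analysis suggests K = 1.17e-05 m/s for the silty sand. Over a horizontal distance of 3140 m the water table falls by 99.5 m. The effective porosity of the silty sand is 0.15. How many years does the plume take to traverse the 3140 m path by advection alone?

Convert K: 1.17e-05 m/s × 86400 = 1.011 m/day.
Hydraulic gradient i = Δh / L = 99.5 / 3140 = 0.03169.
Darcy flux q = K · i = 1.011 × 0.03169 = 0.03203 m/day.
Seepage velocity v = q / n_e = 0.03203 / 0.15 = 0.2136 m/day.
Travel time t = L / v = 3140 / 0.2136 = 14704 days = 40.26 years.

40.3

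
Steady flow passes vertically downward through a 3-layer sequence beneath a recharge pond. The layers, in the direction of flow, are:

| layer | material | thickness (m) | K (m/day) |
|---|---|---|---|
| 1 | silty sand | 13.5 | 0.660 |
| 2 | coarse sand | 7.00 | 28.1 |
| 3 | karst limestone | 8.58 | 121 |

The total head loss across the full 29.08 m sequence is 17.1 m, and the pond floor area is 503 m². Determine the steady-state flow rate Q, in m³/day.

414

Flow is perpendicular to layering, so the layers act in series and the equivalent K is the thickness-weighted harmonic mean.
Total thickness L = 13.5 + 7.00 + 8.58 = 29.08 m.
Σ(b_i/K_i) = 13.5/0.660 + 7.00/28.1 + 8.58/121 = 20.77 d.
K_eq = L / Σ(b_i/K_i) = 29.08 / 20.77 = 1.400 m/day.
Q = K_eq · A · (Δh/L) = 1.400 × 503 × (17.1/29.08) = 414.0 m³/day.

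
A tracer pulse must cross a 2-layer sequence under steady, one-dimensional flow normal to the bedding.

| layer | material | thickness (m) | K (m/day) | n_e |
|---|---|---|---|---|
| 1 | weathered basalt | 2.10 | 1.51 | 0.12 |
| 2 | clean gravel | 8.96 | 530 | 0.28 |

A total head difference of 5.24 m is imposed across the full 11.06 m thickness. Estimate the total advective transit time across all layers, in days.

With flow normal to the layers, continuity requires the same specific discharge q through every layer.
Σ(b_i/K_i) = 2.10/1.51 + 8.96/530 = 1.408 d.
q = Δh / Σ(b_i/K_i) = 5.24 / 1.408 = 3.723 m/day.
In each layer the seepage velocity is v_i = q/n_i, so the layer transit time is t_i = b_i·n_i / q:
  layer 1 (weathered basalt): t_1 = 2.10 × 0.12 / 3.723 = 0.06770 d
  layer 2 (clean gravel): t_2 = 8.96 × 0.28 / 3.723 = 0.6739 d
Total t = Σ t_i = 0.7416 days.

0.742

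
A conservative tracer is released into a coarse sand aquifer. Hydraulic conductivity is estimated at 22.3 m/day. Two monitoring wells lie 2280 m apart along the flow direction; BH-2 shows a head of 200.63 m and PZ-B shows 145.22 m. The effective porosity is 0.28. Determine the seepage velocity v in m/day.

1.94

Hydraulic gradient i = (200.63 − 145.22) / 2280 = 55.41 / 2280 = 0.02430.
Darcy flux q = K · i = 22.30 × 0.02430 = 0.5419 m/day.
Seepage velocity v = q / n_e = 0.5419 / 0.28 = 1.936 m/day.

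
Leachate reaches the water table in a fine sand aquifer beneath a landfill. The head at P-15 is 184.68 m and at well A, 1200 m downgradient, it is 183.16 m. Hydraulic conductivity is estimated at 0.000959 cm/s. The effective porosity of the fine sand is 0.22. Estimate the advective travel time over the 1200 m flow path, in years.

689

Convert K: 0.000959 cm/s × 864 = 0.8286 m/day.
Hydraulic gradient i = (184.68 − 183.16) / 1200 = 1.52 / 1200 = 0.001267.
Darcy flux q = K · i = 0.8286 × 0.001267 = 0.001050 m/day.
Seepage velocity v = q / n_e = 0.001050 / 0.22 = 0.004771 m/day.
Travel time t = L / v = 1200 / 0.004771 = 2.515e+05 days = 688.7 years.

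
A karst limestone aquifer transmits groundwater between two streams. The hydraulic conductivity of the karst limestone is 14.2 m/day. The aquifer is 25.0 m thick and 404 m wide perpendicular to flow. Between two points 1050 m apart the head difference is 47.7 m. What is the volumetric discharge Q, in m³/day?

Cross-sectional area A = 404 × 25.0 = 10100 m².
Hydraulic gradient i = Δh / L = 47.7 / 1050 = 0.04543.
Darcy's law: Q = K · A · i = 14.20 × 10100 × 0.04543 = 6515 m³/day.

6520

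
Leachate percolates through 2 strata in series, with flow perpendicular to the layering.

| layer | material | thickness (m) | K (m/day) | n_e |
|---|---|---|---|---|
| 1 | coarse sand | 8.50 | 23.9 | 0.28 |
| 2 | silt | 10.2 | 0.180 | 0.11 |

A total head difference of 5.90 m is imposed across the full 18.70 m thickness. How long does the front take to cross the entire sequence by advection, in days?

With flow normal to the layers, continuity requires the same specific discharge q through every layer.
Σ(b_i/K_i) = 8.50/23.9 + 10.2/0.180 = 57.02 d.
q = Δh / Σ(b_i/K_i) = 5.90 / 57.02 = 0.1035 m/day.
In each layer the seepage velocity is v_i = q/n_i, so the layer transit time is t_i = b_i·n_i / q:
  layer 1 (coarse sand): t_1 = 8.50 × 0.28 / 0.1035 = 23.00 d
  layer 2 (silt): t_2 = 10.2 × 0.11 / 0.1035 = 10.84 d
Total t = Σ t_i = 33.85 days.

33.8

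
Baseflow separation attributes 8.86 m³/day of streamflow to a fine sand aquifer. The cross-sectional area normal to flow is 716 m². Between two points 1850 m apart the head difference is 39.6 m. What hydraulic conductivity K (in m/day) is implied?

0.578

Hydraulic gradient i = Δh / L = 39.6 / 1850 = 0.02141.
From Q = K·A·i, K = Q / (A·i) = 8.86 / (716.0 × 0.02141) = 0.5781 m/day.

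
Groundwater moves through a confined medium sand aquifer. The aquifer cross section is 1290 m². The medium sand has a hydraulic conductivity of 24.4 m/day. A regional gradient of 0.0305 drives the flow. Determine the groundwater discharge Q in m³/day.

Hydraulic gradient i = 0.0305.
Darcy's law: Q = K · A · i = 24.40 × 1290 × 0.03050 = 960.0 m³/day.

960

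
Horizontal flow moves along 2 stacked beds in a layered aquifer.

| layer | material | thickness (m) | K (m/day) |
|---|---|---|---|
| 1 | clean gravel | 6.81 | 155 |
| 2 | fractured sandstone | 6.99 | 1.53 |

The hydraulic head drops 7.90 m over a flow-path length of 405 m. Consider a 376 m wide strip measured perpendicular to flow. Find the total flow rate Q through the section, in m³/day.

7820

Flow is parallel to layering, so each bed carries its own Darcy discharge and the transmissivities add.
Σ(K_i·b_i) = 155×6.81 + 1.53×6.99 = 1066 m²/day.
Hydraulic gradient i = Δh / L = 7.90 / 405 = 0.01951.
Q = Σ(K_i·b_i) · W · i = 1066 × 376 × 0.01951 = 7820 m³/day.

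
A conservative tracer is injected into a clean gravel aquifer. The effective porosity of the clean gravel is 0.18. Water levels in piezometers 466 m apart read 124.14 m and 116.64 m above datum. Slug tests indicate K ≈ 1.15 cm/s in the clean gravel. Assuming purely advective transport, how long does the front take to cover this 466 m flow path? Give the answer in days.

5.25

Convert K: 1.15 cm/s × 864 = 993.6 m/day.
Hydraulic gradient i = (124.14 − 116.64) / 466 = 7.5 / 466 = 0.01609.
Darcy flux q = K · i = 993.6 × 0.01609 = 15.99 m/day.
Seepage velocity v = q / n_e = 15.99 / 0.18 = 88.84 m/day.
Travel time t = L / v = 466 / 88.84 = 5.245 days.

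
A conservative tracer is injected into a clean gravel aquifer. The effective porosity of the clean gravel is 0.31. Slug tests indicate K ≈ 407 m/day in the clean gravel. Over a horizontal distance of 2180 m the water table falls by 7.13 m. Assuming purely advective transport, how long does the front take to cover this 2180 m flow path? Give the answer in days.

Hydraulic gradient i = Δh / L = 7.13 / 2180 = 0.003271.
Darcy flux q = K · i = 407.0 × 0.003271 = 1.331 m/day.
Seepage velocity v = q / n_e = 1.331 / 0.31 = 4.294 m/day.
Travel time t = L / v = 2180 / 4.294 = 507.7 days.

508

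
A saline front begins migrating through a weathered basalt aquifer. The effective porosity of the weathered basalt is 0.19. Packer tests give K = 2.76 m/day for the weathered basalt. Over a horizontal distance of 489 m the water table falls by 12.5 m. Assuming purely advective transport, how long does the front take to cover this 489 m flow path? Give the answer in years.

Hydraulic gradient i = Δh / L = 12.5 / 489 = 0.02556.
Darcy flux q = K · i = 2.760 × 0.02556 = 0.07055 m/day.
Seepage velocity v = q / n_e = 0.07055 / 0.19 = 0.3713 m/day.
Travel time t = L / v = 489 / 0.3713 = 1317 days = 3.605 years.

3.61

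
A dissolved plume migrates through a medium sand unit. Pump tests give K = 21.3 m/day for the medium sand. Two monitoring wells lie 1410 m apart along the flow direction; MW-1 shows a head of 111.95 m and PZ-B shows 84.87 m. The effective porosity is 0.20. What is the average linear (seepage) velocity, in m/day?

Hydraulic gradient i = (111.95 − 84.87) / 1410 = 27.08 / 1410 = 0.01921.
Darcy flux q = K · i = 21.30 × 0.01921 = 0.4091 m/day.
Seepage velocity v = q / n_e = 0.4091 / 0.20 = 2.045 m/day.

2.05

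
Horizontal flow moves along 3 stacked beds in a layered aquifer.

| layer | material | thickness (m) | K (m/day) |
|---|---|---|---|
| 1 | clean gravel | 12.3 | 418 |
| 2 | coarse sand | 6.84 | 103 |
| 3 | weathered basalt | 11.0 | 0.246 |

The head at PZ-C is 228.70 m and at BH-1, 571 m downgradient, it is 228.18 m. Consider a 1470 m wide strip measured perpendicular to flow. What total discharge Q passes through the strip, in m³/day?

7830

Flow is parallel to layering, so each bed carries its own Darcy discharge and the transmissivities add.
Σ(K_i·b_i) = 418×12.3 + 103×6.84 + 0.246×11.0 = 5849 m²/day.
Hydraulic gradient i = (228.70 − 228.18) / 571 = 0.52 / 571 = 0.0009107.
Q = Σ(K_i·b_i) · W · i = 5849 × 1470 × 0.0009107 = 7830 m³/day.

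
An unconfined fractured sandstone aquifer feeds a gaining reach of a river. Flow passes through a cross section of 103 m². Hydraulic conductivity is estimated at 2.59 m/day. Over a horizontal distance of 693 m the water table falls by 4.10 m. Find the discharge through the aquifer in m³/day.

1.58

Hydraulic gradient i = Δh / L = 4.10 / 693 = 0.005916.
Darcy's law: Q = K · A · i = 2.590 × 103.0 × 0.005916 = 1.578 m³/day.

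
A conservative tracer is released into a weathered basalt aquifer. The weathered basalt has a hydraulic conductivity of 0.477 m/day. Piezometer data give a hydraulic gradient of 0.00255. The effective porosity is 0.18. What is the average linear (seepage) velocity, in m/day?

0.00676

Hydraulic gradient i = 0.00255.
Darcy flux q = K · i = 0.4770 × 0.002550 = 0.001216 m/day.
Seepage velocity v = q / n_e = 0.001216 / 0.18 = 0.006757 m/day.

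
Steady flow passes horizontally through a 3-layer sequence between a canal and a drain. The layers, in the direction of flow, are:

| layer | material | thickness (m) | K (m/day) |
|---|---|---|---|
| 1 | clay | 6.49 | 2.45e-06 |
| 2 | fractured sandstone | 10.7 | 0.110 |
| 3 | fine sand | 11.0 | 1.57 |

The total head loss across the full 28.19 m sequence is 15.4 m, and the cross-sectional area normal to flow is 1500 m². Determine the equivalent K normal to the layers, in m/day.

1.06e-05

Flow is perpendicular to layering, so the layers act in series and the equivalent K is the thickness-weighted harmonic mean.
Total thickness L = 6.49 + 10.7 + 11.0 = 28.19 m.
Σ(b_i/K_i) = 6.49/2.45e-06 + 10.7/0.110 + 11.0/1.57 = 2.649e+06 d.
K_eq = L / Σ(b_i/K_i) = 28.19 / 2.649e+06 = 1.064e-05 m/day.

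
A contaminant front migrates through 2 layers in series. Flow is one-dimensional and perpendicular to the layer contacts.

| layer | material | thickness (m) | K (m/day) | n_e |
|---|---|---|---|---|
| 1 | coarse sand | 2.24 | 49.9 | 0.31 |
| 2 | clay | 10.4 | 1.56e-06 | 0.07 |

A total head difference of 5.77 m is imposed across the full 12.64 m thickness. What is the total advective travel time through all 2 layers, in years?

With flow normal to the layers, continuity requires the same specific discharge q through every layer.
Σ(b_i/K_i) = 2.24/49.9 + 10.4/1.56e-06 = 6.667e+06 d.
q = Δh / Σ(b_i/K_i) = 5.77 / 6.667e+06 = 8.655e-07 m/day.
In each layer the seepage velocity is v_i = q/n_i, so the layer transit time is t_i = b_i·n_i / q:
  layer 1 (coarse sand): t_1 = 2.24 × 0.31 / 8.655e-07 = 8.023e+05 d
  layer 2 (clay): t_2 = 10.4 × 0.07 / 8.655e-07 = 8.411e+05 d
Total t = Σ t_i = 1.643e+06 days = 4500 years.

4500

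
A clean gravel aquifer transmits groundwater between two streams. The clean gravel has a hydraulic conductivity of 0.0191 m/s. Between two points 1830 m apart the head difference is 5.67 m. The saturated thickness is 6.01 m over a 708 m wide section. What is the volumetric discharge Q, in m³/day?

21800

Convert K: 0.0191 m/s × 86400 = 1650 m/day.
Cross-sectional area A = 708 × 6.01 = 4255 m².
Hydraulic gradient i = Δh / L = 5.67 / 1830 = 0.003098.
Darcy's law: Q = K · A · i = 1650 × 4255 × 0.003098 = 21756 m³/day.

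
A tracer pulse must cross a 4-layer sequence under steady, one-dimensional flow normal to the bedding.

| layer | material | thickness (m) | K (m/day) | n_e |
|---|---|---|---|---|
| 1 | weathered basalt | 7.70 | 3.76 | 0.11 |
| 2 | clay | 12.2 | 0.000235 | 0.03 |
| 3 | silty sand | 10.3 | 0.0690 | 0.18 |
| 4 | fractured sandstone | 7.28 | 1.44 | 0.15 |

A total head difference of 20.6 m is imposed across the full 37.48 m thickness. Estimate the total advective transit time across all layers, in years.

28.8

With flow normal to the layers, continuity requires the same specific discharge q through every layer.
Σ(b_i/K_i) = 7.70/3.76 + 12.2/0.000235 + 10.3/0.0690 + 7.28/1.44 = 52071 d.
q = Δh / Σ(b_i/K_i) = 20.6 / 52071 = 0.0003956 m/day.
In each layer the seepage velocity is v_i = q/n_i, so the layer transit time is t_i = b_i·n_i / q:
  layer 1 (weathered basalt): t_1 = 7.70 × 0.11 / 0.0003956 = 2141 d
  layer 2 (clay): t_2 = 12.2 × 0.03 / 0.0003956 = 925.1 d
  layer 3 (silty sand): t_3 = 10.3 × 0.18 / 0.0003956 = 4686 d
  layer 4 (fractured sandstone): t_4 = 7.28 × 0.15 / 0.0003956 = 2760 d
Total t = Σ t_i = 10513 days = 28.78 years.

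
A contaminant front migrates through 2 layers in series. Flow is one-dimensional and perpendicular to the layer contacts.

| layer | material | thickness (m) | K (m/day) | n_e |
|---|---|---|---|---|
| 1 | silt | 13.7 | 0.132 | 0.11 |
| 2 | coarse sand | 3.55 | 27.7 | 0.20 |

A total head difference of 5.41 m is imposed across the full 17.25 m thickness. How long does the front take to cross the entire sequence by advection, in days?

With flow normal to the layers, continuity requires the same specific discharge q through every layer.
Σ(b_i/K_i) = 13.7/0.132 + 3.55/27.7 = 103.9 d.
q = Δh / Σ(b_i/K_i) = 5.41 / 103.9 = 0.05206 m/day.
In each layer the seepage velocity is v_i = q/n_i, so the layer transit time is t_i = b_i·n_i / q:
  layer 1 (silt): t_1 = 13.7 × 0.11 / 0.05206 = 28.95 d
  layer 2 (coarse sand): t_2 = 3.55 × 0.20 / 0.05206 = 13.64 d
Total t = Σ t_i = 42.58 days.

42.6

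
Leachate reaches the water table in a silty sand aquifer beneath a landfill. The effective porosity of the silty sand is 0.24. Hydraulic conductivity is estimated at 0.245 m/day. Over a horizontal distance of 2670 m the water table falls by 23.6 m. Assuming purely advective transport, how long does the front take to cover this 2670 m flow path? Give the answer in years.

810

Hydraulic gradient i = Δh / L = 23.6 / 2670 = 0.008839.
Darcy flux q = K · i = 0.2450 × 0.008839 = 0.002166 m/day.
Seepage velocity v = q / n_e = 0.002166 / 0.24 = 0.009023 m/day.
Travel time t = L / v = 2670 / 0.009023 = 2.959e+05 days = 810.2 years.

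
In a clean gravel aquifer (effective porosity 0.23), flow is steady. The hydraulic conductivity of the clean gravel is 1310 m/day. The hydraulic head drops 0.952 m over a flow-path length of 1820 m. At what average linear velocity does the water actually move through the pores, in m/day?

Hydraulic gradient i = Δh / L = 0.952 / 1820 = 0.0005231.
Darcy flux q = K · i = 1310 × 0.0005231 = 0.6852 m/day.
Seepage velocity v = q / n_e = 0.6852 / 0.23 = 2.979 m/day.

2.98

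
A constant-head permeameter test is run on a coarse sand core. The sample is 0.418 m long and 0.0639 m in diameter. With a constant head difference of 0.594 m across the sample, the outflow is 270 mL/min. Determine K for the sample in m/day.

85.3

Cross-sectional area A = π·(d/2)² = π × (0.0639/2)² = 0.003207 m².
Convert discharge: 270 mL/min = 4.500e-06 m³/s.
Darcy's law rearranged: K = Q·L / (A·Δh) = 4.500e-06 × 0.418 / (0.003207 × 0.594) = 0.0009874 m/s = 85.31 m/day.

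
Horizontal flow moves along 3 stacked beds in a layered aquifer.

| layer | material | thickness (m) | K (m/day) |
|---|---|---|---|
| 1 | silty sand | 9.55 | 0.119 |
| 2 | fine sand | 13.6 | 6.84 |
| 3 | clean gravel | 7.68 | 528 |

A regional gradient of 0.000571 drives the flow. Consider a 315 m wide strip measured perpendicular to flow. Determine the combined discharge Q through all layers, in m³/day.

Flow is parallel to layering, so each bed carries its own Darcy discharge and the transmissivities add.
Σ(K_i·b_i) = 0.119×9.55 + 6.84×13.6 + 528×7.68 = 4149 m²/day.
Hydraulic gradient i = 0.000571.
Q = Σ(K_i·b_i) · W · i = 4149 × 315 × 0.0005710 = 746.3 m³/day.

746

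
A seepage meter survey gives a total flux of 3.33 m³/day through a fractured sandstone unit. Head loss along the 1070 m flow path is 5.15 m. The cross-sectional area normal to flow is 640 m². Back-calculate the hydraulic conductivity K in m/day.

1.08

Hydraulic gradient i = Δh / L = 5.15 / 1070 = 0.004813.
From Q = K·A·i, K = Q / (A·i) = 3.33 / (640.0 × 0.004813) = 1.081 m/day.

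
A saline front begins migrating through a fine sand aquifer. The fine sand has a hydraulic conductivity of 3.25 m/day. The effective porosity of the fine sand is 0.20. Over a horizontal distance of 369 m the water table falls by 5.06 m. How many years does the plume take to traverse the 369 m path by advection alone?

Hydraulic gradient i = Δh / L = 5.06 / 369 = 0.01371.
Darcy flux q = K · i = 3.250 × 0.01371 = 0.04457 m/day.
Seepage velocity v = q / n_e = 0.04457 / 0.20 = 0.2228 m/day.
Travel time t = L / v = 369 / 0.2228 = 1656 days = 4.534 years.

4.53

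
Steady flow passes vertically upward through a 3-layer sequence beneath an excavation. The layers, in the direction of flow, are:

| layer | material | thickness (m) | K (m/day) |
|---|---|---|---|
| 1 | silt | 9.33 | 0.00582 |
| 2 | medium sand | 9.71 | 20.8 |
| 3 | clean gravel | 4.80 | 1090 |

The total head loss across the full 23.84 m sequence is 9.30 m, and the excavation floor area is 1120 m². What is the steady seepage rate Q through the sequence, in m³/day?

6.50

Flow is perpendicular to layering, so the layers act in series and the equivalent K is the thickness-weighted harmonic mean.
Total thickness L = 9.33 + 9.71 + 4.80 = 23.84 m.
Σ(b_i/K_i) = 9.33/0.00582 + 9.71/20.8 + 4.80/1090 = 1604 d.
K_eq = L / Σ(b_i/K_i) = 23.84 / 1604 = 0.01487 m/day.
Q = K_eq · A · (Δh/L) = 0.01487 × 1120 × (9.30/23.84) = 6.496 m³/day.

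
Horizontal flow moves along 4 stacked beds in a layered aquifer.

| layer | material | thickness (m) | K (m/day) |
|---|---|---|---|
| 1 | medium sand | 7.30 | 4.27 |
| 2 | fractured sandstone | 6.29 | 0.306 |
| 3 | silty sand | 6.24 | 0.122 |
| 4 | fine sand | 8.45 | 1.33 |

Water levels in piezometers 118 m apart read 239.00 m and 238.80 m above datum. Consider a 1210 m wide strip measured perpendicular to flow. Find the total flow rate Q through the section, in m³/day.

92.5

Flow is parallel to layering, so each bed carries its own Darcy discharge and the transmissivities add.
Σ(K_i·b_i) = 4.27×7.30 + 0.306×6.29 + 0.122×6.24 + 1.33×8.45 = 45.10 m²/day.
Hydraulic gradient i = (239.00 − 238.80) / 118 = 0.2 / 118 = 0.001695.
Q = Σ(K_i·b_i) · W · i = 45.10 × 1210 × 0.001695 = 92.48 m³/day.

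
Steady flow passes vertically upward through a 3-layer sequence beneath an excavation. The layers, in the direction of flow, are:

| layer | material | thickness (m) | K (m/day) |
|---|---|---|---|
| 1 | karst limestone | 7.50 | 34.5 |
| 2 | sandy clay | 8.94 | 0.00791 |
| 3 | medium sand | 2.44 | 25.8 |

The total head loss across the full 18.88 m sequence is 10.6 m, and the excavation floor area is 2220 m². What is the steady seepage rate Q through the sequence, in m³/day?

Flow is perpendicular to layering, so the layers act in series and the equivalent K is the thickness-weighted harmonic mean.
Total thickness L = 7.50 + 8.94 + 2.44 = 18.88 m.
Σ(b_i/K_i) = 7.50/34.5 + 8.94/0.00791 + 2.44/25.8 = 1131 d.
K_eq = L / Σ(b_i/K_i) = 18.88 / 1131 = 0.01670 m/day.
Q = K_eq · A · (Δh/L) = 0.01670 × 2220 × (10.6/18.88) = 20.82 m³/day.

20.8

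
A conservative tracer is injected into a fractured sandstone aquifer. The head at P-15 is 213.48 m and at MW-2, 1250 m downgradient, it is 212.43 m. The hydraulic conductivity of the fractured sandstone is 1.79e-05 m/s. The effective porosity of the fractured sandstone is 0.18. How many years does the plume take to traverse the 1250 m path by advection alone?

474

Convert K: 1.79e-05 m/s × 86400 = 1.547 m/day.
Hydraulic gradient i = (213.48 − 212.43) / 1250 = 1.05 / 1250 = 0.0008400.
Darcy flux q = K · i = 1.547 × 0.0008400 = 0.001299 m/day.
Seepage velocity v = q / n_e = 0.001299 / 0.18 = 0.007217 m/day.
Travel time t = L / v = 1250 / 0.007217 = 1.732e+05 days = 474.2 years.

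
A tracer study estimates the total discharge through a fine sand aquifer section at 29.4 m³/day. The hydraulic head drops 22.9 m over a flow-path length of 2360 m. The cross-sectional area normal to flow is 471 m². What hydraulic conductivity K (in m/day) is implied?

Hydraulic gradient i = Δh / L = 22.9 / 2360 = 0.009703.
From Q = K·A·i, K = Q / (A·i) = 29.4 / (471.0 × 0.009703) = 6.433 m/day.

6.43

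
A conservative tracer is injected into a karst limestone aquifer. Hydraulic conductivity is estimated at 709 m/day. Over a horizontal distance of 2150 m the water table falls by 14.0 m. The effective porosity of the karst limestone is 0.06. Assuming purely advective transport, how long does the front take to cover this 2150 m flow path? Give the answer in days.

Hydraulic gradient i = Δh / L = 14.0 / 2150 = 0.006512.
Darcy flux q = K · i = 709.0 × 0.006512 = 4.617 m/day.
Seepage velocity v = q / n_e = 4.617 / 0.06 = 76.95 m/day.
Travel time t = L / v = 2150 / 76.95 = 27.94 days.

27.9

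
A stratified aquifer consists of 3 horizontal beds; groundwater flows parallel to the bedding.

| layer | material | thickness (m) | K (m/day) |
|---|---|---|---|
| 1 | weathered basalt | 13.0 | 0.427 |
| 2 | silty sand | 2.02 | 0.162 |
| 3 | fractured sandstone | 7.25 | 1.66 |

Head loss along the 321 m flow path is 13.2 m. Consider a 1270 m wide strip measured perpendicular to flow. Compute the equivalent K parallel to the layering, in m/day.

Flow is parallel to layering, so each bed carries its own Darcy discharge and the transmissivities add.
Σ(K_i·b_i) = 0.427×13.0 + 0.162×2.02 + 1.66×7.25 = 17.91 m²/day.
Total thickness b = 22.27 m, so K_eq = Σ(K_i·b_i)/b = 0.8044 m/day.

0.804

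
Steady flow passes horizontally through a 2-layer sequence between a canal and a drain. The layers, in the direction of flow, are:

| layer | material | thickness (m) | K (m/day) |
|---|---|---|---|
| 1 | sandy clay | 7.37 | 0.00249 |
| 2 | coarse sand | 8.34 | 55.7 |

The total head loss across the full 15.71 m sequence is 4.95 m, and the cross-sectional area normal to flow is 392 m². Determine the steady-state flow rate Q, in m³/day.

Flow is perpendicular to layering, so the layers act in series and the equivalent K is the thickness-weighted harmonic mean.
Total thickness L = 7.37 + 8.34 = 15.71 m.
Σ(b_i/K_i) = 7.37/0.00249 + 8.34/55.7 = 2960 d.
K_eq = L / Σ(b_i/K_i) = 15.71 / 2960 = 0.005307 m/day.
Q = K_eq · A · (Δh/L) = 0.005307 × 392 × (4.95/15.71) = 0.6555 m³/day.

0.656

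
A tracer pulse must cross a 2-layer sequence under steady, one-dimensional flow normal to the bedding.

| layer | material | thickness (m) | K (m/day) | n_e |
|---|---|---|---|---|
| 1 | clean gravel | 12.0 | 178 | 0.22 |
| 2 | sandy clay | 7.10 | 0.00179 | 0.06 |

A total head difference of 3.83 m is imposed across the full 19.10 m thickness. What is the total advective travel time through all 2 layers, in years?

8.69

With flow normal to the layers, continuity requires the same specific discharge q through every layer.
Σ(b_i/K_i) = 12.0/178 + 7.10/0.00179 = 3967 d.
q = Δh / Σ(b_i/K_i) = 3.83 / 3967 = 0.0009656 m/day.
In each layer the seepage velocity is v_i = q/n_i, so the layer transit time is t_i = b_i·n_i / q:
  layer 1 (clean gravel): t_1 = 12.0 × 0.22 / 0.0009656 = 2734 d
  layer 2 (sandy clay): t_2 = 7.10 × 0.06 / 0.0009656 = 441.2 d
Total t = Σ t_i = 3175 days = 8.694 years.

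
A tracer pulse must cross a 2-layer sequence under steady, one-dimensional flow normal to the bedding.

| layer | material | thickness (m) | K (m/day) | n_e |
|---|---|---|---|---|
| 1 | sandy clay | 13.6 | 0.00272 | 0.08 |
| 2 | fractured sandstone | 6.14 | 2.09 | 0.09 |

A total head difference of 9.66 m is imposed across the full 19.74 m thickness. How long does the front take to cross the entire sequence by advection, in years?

With flow normal to the layers, continuity requires the same specific discharge q through every layer.
Σ(b_i/K_i) = 13.6/0.00272 + 6.14/2.09 = 5003 d.
q = Δh / Σ(b_i/K_i) = 9.66 / 5003 = 0.001931 m/day.
In each layer the seepage velocity is v_i = q/n_i, so the layer transit time is t_i = b_i·n_i / q:
  layer 1 (sandy clay): t_1 = 13.6 × 0.08 / 0.001931 = 563.5 d
  layer 2 (fractured sandstone): t_2 = 6.14 × 0.09 / 0.001931 = 286.2 d
Total t = Σ t_i = 849.7 days = 2.326 years.

2.33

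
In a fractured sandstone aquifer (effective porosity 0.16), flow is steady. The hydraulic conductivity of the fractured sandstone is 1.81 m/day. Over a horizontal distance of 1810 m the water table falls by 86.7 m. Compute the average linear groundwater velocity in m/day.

0.542

Hydraulic gradient i = Δh / L = 86.7 / 1810 = 0.04790.
Darcy flux q = K · i = 1.810 × 0.04790 = 0.08670 m/day.
Seepage velocity v = q / n_e = 0.08670 / 0.16 = 0.5419 m/day.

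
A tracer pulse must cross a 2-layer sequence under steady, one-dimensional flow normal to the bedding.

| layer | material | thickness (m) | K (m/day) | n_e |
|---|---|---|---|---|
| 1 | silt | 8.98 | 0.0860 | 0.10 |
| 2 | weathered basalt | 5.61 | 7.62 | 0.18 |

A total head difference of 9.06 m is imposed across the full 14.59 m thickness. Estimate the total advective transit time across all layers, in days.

22.1

With flow normal to the layers, continuity requires the same specific discharge q through every layer.
Σ(b_i/K_i) = 8.98/0.0860 + 5.61/7.62 = 105.2 d.
q = Δh / Σ(b_i/K_i) = 9.06 / 105.2 = 0.08616 m/day.
In each layer the seepage velocity is v_i = q/n_i, so the layer transit time is t_i = b_i·n_i / q:
  layer 1 (silt): t_1 = 8.98 × 0.10 / 0.08616 = 10.42 d
  layer 2 (weathered basalt): t_2 = 5.61 × 0.18 / 0.08616 = 11.72 d
Total t = Σ t_i = 22.14 days.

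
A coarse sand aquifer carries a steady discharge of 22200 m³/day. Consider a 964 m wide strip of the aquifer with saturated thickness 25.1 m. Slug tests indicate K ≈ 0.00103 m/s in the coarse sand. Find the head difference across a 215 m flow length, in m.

2.22

Convert K: 0.00103 m/s × 86400 = 88.99 m/day.
Cross-sectional area A = 964 × 25.1 = 24196 m².
From Q = K·A·i, i = Q / (K·A) = 22200 / (88.99 × 24196) = 0.01031.
Head loss Δh = i · L = 0.01031 × 215 = 2.217 m.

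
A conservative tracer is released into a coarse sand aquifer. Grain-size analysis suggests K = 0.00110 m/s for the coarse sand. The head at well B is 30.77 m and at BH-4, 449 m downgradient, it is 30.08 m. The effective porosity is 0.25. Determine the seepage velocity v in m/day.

0.584

Convert K: 0.00110 m/s × 86400 = 95.04 m/day.
Hydraulic gradient i = (30.77 − 30.08) / 449 = 0.69 / 449 = 0.001537.
Darcy flux q = K · i = 95.04 × 0.001537 = 0.1461 m/day.
Seepage velocity v = q / n_e = 0.1461 / 0.25 = 0.5842 m/day.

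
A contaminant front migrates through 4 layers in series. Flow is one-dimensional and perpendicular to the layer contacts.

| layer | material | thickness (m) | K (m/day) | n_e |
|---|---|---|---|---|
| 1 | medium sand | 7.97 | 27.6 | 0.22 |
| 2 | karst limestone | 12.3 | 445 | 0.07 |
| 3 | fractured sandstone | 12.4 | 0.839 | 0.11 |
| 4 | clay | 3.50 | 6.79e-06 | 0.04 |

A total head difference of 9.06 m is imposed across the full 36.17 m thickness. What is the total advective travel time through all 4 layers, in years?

642

With flow normal to the layers, continuity requires the same specific discharge q through every layer.
Σ(b_i/K_i) = 7.97/27.6 + 12.3/445 + 12.4/0.839 + 3.50/6.79e-06 = 5.155e+05 d.
q = Δh / Σ(b_i/K_i) = 9.06 / 5.155e+05 = 1.758e-05 m/day.
In each layer the seepage velocity is v_i = q/n_i, so the layer transit time is t_i = b_i·n_i / q:
  layer 1 (medium sand): t_1 = 7.97 × 0.22 / 1.758e-05 = 99762 d
  layer 2 (karst limestone): t_2 = 12.3 × 0.07 / 1.758e-05 = 48988 d
  layer 3 (fractured sandstone): t_3 = 12.4 × 0.11 / 1.758e-05 = 77606 d
  layer 4 (clay): t_4 = 3.50 × 0.04 / 1.758e-05 = 7965 d
Total t = Σ t_i = 2.343e+05 days = 641.5 years.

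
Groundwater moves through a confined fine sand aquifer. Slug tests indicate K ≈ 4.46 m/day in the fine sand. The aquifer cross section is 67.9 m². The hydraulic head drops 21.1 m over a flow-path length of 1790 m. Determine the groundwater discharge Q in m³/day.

3.57

Hydraulic gradient i = Δh / L = 21.1 / 1790 = 0.01179.
Darcy's law: Q = K · A · i = 4.460 × 67.90 × 0.01179 = 3.570 m³/day.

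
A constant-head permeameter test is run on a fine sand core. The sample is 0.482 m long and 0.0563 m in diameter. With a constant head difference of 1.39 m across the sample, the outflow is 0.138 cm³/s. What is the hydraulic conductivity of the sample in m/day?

Cross-sectional area A = π·(d/2)² = π × (0.0563/2)² = 0.002489 m².
Convert discharge: 0.138 cm³/s = 1.380e-07 m³/s.
Darcy's law rearranged: K = Q·L / (A·Δh) = 1.380e-07 × 0.482 / (0.002489 × 1.39) = 1.922e-05 m/s = 1.661 m/day.

1.66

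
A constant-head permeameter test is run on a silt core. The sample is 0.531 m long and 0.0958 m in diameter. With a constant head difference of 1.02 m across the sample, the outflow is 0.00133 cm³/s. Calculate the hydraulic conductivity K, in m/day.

Cross-sectional area A = π·(d/2)² = π × (0.0958/2)² = 0.007208 m².
Convert discharge: 0.00133 cm³/s = 1.330e-09 m³/s.
Darcy's law rearranged: K = Q·L / (A·Δh) = 1.330e-09 × 0.531 / (0.007208 × 1.02) = 9.606e-08 m/s = 0.008299 m/day.

0.00830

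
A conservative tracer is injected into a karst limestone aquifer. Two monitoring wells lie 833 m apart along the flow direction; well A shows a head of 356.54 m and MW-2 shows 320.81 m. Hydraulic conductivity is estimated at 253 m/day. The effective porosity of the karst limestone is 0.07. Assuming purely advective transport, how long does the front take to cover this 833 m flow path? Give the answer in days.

Hydraulic gradient i = (356.54 − 320.81) / 833 = 35.73 / 833 = 0.04289.
Darcy flux q = K · i = 253.0 × 0.04289 = 10.85 m/day.
Seepage velocity v = q / n_e = 10.85 / 0.07 = 155.0 m/day.
Travel time t = L / v = 833 / 155.0 = 5.373 days.

5.37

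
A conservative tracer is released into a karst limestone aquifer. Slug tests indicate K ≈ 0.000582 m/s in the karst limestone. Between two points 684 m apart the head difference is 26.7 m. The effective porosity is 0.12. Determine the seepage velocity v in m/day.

16.4

Convert K: 0.000582 m/s × 86400 = 50.28 m/day.
Hydraulic gradient i = Δh / L = 26.7 / 684 = 0.03904.
Darcy flux q = K · i = 50.28 × 0.03904 = 1.963 m/day.
Seepage velocity v = q / n_e = 1.963 / 0.12 = 16.36 m/day.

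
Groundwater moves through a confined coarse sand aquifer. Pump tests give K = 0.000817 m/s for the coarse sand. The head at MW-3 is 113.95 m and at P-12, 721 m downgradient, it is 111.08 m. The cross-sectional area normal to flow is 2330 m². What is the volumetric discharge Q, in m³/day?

655

Convert K: 0.000817 m/s × 86400 = 70.59 m/day.
Hydraulic gradient i = (113.95 − 111.08) / 721 = 2.87 / 721 = 0.003981.
Darcy's law: Q = K · A · i = 70.59 × 2330 × 0.003981 = 654.7 m³/day.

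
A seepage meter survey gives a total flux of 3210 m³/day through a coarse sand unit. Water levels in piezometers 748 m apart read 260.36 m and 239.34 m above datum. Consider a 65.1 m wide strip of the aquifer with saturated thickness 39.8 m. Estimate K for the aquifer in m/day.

Cross-sectional area A = 65.1 × 39.8 = 2591 m².
Hydraulic gradient i = (260.36 − 239.34) / 748 = 21.02 / 748 = 0.02810.
From Q = K·A·i, K = Q / (A·i) = 3210 / (2591 × 0.02810) = 44.09 m/day.

44.1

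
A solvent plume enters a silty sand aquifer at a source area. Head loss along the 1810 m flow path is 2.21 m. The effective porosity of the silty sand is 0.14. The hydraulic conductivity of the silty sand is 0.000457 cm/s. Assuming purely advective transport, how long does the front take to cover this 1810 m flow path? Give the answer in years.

Convert K: 0.000457 cm/s × 864 = 0.3948 m/day.
Hydraulic gradient i = Δh / L = 2.21 / 1810 = 0.001221.
Darcy flux q = K · i = 0.3948 × 0.001221 = 0.0004821 m/day.
Seepage velocity v = q / n_e = 0.0004821 / 0.14 = 0.003444 m/day.
Travel time t = L / v = 1810 / 0.003444 = 5.256e+05 days = 1439 years.

1440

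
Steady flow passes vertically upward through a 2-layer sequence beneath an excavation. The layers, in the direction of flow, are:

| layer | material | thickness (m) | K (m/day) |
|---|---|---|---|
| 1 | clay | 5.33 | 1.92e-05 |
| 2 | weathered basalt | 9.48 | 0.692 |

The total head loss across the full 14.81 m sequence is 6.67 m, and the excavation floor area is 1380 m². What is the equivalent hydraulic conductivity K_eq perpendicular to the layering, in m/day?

Flow is perpendicular to layering, so the layers act in series and the equivalent K is the thickness-weighted harmonic mean.
Total thickness L = 5.33 + 9.48 = 14.81 m.
Σ(b_i/K_i) = 5.33/1.92e-05 + 9.48/0.692 = 2.776e+05 d.
K_eq = L / Σ(b_i/K_i) = 14.81 / 2.776e+05 = 5.335e-05 m/day.

5.33e-05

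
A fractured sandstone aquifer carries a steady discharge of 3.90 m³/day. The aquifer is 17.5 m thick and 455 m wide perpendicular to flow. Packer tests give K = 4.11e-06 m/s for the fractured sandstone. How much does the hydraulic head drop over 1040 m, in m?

1.43

Convert K: 4.11e-06 m/s × 86400 = 0.3551 m/day.
Cross-sectional area A = 455 × 17.5 = 7962 m².
From Q = K·A·i, i = Q / (K·A) = 3.90 / (0.3551 × 7962) = 0.001379.
Head loss Δh = i · L = 0.001379 × 1040 = 1.434 m.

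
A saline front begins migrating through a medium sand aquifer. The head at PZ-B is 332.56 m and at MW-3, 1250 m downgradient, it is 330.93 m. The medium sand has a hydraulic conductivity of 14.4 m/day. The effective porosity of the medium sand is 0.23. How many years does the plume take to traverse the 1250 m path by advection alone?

41.9

Hydraulic gradient i = (332.56 − 330.93) / 1250 = 1.63 / 1250 = 0.001304.
Darcy flux q = K · i = 14.40 × 0.001304 = 0.01878 m/day.
Seepage velocity v = q / n_e = 0.01878 / 0.23 = 0.08164 m/day.
Travel time t = L / v = 1250 / 0.08164 = 15311 days = 41.92 years.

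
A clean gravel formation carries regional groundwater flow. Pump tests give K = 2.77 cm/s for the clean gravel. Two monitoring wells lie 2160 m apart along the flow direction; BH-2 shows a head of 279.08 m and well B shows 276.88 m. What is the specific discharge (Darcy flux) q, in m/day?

Convert K: 2.77 cm/s × 864 = 2393 m/day.
Hydraulic gradient i = (279.08 − 276.88) / 2160 = 2.2 / 2160 = 0.001019.
Specific discharge q = K · i = 2393 × 0.001019 = 2.438 m/day.

2.44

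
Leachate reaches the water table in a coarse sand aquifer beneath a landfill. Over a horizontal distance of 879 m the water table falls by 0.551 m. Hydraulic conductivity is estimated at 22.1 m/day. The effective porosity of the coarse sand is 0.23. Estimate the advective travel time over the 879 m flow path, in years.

40.0

Hydraulic gradient i = Δh / L = 0.551 / 879 = 0.0006268.
Darcy flux q = K · i = 22.10 × 0.0006268 = 0.01385 m/day.
Seepage velocity v = q / n_e = 0.01385 / 0.23 = 0.06023 m/day.
Travel time t = L / v = 879 / 0.06023 = 14594 days = 39.96 years.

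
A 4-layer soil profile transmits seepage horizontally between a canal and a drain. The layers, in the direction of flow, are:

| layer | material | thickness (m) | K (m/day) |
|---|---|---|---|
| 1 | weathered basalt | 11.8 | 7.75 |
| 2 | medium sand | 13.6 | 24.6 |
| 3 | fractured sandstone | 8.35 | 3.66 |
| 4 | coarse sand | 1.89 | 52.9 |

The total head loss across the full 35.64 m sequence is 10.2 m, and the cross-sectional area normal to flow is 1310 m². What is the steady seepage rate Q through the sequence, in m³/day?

Flow is perpendicular to layering, so the layers act in series and the equivalent K is the thickness-weighted harmonic mean.
Total thickness L = 11.8 + 13.6 + 8.35 + 1.89 = 35.64 m.
Σ(b_i/K_i) = 11.8/7.75 + 13.6/24.6 + 8.35/3.66 + 1.89/52.9 = 4.393 d.
K_eq = L / Σ(b_i/K_i) = 35.64 / 4.393 = 8.114 m/day.
Q = K_eq · A · (Δh/L) = 8.114 × 1310 × (10.2/35.64) = 3042 m³/day.

3040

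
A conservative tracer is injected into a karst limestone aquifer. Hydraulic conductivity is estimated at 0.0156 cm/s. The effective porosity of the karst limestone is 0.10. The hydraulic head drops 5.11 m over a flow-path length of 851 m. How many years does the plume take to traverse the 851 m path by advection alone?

2.88

Convert K: 0.0156 cm/s × 864 = 13.48 m/day.
Hydraulic gradient i = Δh / L = 5.11 / 851 = 0.006005.
Darcy flux q = K · i = 13.48 × 0.006005 = 0.08093 m/day.
Seepage velocity v = q / n_e = 0.08093 / 0.10 = 0.8093 m/day.
Travel time t = L / v = 851 / 0.8093 = 1051 days = 2.879 years.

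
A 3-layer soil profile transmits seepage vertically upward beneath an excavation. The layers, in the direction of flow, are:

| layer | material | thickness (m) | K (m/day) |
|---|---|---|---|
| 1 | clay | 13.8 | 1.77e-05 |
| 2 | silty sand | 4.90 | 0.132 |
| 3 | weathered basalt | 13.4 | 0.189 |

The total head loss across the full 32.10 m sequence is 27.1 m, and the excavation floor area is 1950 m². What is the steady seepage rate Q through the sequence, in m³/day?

Flow is perpendicular to layering, so the layers act in series and the equivalent K is the thickness-weighted harmonic mean.
Total thickness L = 13.8 + 4.90 + 13.4 = 32.10 m.
Σ(b_i/K_i) = 13.8/1.77e-05 + 4.90/0.132 + 13.4/0.189 = 7.798e+05 d.
K_eq = L / Σ(b_i/K_i) = 32.10 / 7.798e+05 = 4.117e-05 m/day.
Q = K_eq · A · (Δh/L) = 4.117e-05 × 1950 × (27.1/32.10) = 0.06777 m³/day.

0.0678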